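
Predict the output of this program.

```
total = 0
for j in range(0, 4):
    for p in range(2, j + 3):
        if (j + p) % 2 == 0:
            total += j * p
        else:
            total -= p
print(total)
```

28

j=0,p=2: even sum, total = 0+0 = 0
j=1,p=2: odd sum, total = 0-2 = -2
j=1,p=3: even sum, total = (-2)+3 = 1
j=2,p=2: even sum, total = 1+4 = 5
j=2,p=3: odd sum, total = 5-3 = 2
j=2,p=4: even sum, total = 2+8 = 10
j=3,p=2: odd sum, total = 10-2 = 8
j=3,p=3: even sum, total = 8+9 = 17
j=3,p=4: odd sum, total = 17-4 = 13
j=3,p=5: even sum, total = 13+15 = 28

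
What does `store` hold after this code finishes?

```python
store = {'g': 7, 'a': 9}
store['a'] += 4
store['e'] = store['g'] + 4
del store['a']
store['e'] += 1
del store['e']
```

store['a'] = 9+4 = 13 → {'g': 7, 'a': 13}
store['e'] = store['g']+4 = 11 → {'g': 7, 'a': 13, 'e': 11}
del 'a' → {'g': 7, 'e': 11}
store['e'] = 11+1 = 12 → {'g': 7, 'e': 12}
del 'e' → {'g': 7}

{'g': 7}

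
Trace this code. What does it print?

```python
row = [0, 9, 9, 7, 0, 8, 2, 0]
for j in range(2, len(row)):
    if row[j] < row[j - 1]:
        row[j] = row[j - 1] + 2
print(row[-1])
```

19

j=2: 9>=9, unchanged → [0, 9, 9, 7, 0, 8, 2, 0]
j=3: 7<9, row[3] = 9+2 = 11 → [0, 9, 9, 11, 0, 8, 2, 0]
j=4: 0<11, row[4] = 11+2 = 13 → [0, 9, 9, 11, 13, 8, 2, 0]
j=5: 8<13, row[5] = 13+2 = 15 → [0, 9, 9, 11, 13, 15, 2, 0]
j=6: 2<15, row[6] = 15+2 = 17 → [0, 9, 9, 11, 13, 15, 17, 0]
j=7: 0<17, row[7] = 17+2 = 19 → [0, 9, 9, 11, 13, 15, 17, 19]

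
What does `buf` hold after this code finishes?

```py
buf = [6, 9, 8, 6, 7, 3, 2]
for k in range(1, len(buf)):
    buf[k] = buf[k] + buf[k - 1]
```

k=1: buf[1] = 9+6 = 15 → [6, 15, 8, 6, 7, 3, 2]
k=2: buf[2] = 8+15 = 23 → [6, 15, 23, 6, 7, 3, 2]
k=3: buf[3] = 6+23 = 29 → [6, 15, 23, 29, 7, 3, 2]
k=4: buf[4] = 7+29 = 36 → [6, 15, 23, 29, 36, 3, 2]
k=5: buf[5] = 3+36 = 39 → [6, 15, 23, 29, 36, 39, 2]
k=6: buf[6] = 2+39 = 41 → [6, 15, 23, 29, 36, 39, 41]

[6, 15, 23, 29, 36, 39, 41]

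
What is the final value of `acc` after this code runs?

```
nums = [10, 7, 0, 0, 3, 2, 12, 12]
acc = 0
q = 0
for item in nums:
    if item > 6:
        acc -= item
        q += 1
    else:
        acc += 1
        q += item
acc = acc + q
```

-28

item=10: >6, acc = 0-10 = -10; q=1
item=7: >6, acc = (-10)-7 = -17; q=2
item=0: not >6, acc = (-17)+1 = -16; q=2
item=0: not >6, acc = (-16)+1 = -15; q=2
item=3: not >6, acc = (-15)+1 = -14; q=5
item=2: not >6, acc = (-14)+1 = -13; q=7
item=12: >6, acc = (-13)-12 = -25; q=8
item=12: >6, acc = (-25)-12 = -37; q=9
acc+q = (-37)+9 = -28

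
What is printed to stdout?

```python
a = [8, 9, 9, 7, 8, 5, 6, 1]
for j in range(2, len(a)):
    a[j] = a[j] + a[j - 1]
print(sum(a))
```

220

j=2: a[2] = 9+9 = 18 → [8, 9, 18, 7, 8, 5, 6, 1]
j=3: a[3] = 7+18 = 25 → [8, 9, 18, 25, 8, 5, 6, 1]
j=4: a[4] = 8+25 = 33 → [8, 9, 18, 25, 33, 5, 6, 1]
j=5: a[5] = 5+33 = 38 → [8, 9, 18, 25, 33, 38, 6, 1]
j=6: a[6] = 6+38 = 44 → [8, 9, 18, 25, 33, 38, 44, 1]
j=7: a[7] = 1+44 = 45 → [8, 9, 18, 25, 33, 38, 44, 45]
sum = 220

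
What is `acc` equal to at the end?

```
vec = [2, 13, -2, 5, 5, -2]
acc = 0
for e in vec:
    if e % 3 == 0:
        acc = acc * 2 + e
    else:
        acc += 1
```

e=2: not %3==0, acc = 0+1 = 1
e=13: not %3==0, acc = 1+1 = 2
e=-2: not %3==0, acc = 2+1 = 3
e=5: not %3==0, acc = 3+1 = 4
e=5: not %3==0, acc = 4+1 = 5
e=-2: not %3==0, acc = 5+1 = 6

6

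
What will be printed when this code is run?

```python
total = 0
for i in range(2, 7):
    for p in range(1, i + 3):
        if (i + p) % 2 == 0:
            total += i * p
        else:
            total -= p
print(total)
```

i=2,p=1: odd sum, total = 0-1 = -1
i=2,p=2: even sum, total = (-1)+4 = 3
i=2,p=3: odd sum, total = 3-3 = 0
i=2,p=4: even sum, total = 0+8 = 8
i=3,p=1: even sum, total = 8+3 = 11
i=3,p=2: odd sum, total = 11-2 = 9
i=3,p=3: even sum, total = 9+9 = 18
i=3,p=4: odd sum, total = 18-4 = 14
i=3,p=5: even sum, total = 14+15 = 29
i=4,p=1: odd sum, total = 29-1 = 28
i=4,p=2: even sum, total = 28+8 = 36
i=4,p=3: odd sum, total = 36-3 = 33
i=4,p=4: even sum, total = 33+16 = 49
i=4,p=5: odd sum, total = 49-5 = 44
i=4,p=6: even sum, total = 44+24 = 68
i=5,p=1: even sum, total = 68+5 = 73
i=5,p=2: odd sum, total = 73-2 = 71
i=5,p=3: even sum, total = 71+15 = 86
i=5,p=4: odd sum, total = 86-4 = 82
i=5,p=5: even sum, total = 82+25 = 107
i=5,p=6: odd sum, total = 107-6 = 101
i=5,p=7: even sum, total = 101+35 = 136
i=6,p=1: odd sum, total = 136-1 = 135
i=6,p=2: even sum, total = 135+12 = 147
i=6,p=3: odd sum, total = 147-3 = 144
i=6,p=4: even sum, total = 144+24 = 168
i=6,p=5: odd sum, total = 168-5 = 163
i=6,p=6: even sum, total = 163+36 = 199
i=6,p=7: odd sum, total = 199-7 = 192
i=6,p=8: even sum, total = 192+48 = 240

240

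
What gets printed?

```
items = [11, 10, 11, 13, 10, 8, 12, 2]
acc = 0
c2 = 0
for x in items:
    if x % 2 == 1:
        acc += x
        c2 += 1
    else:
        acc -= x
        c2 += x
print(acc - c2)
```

-52

x=11: odd, acc = 0+11 = 11; c2=1
x=10: not odd, acc = 11-10 = 1; c2=11
x=11: odd, acc = 1+11 = 12; c2=12
x=13: odd, acc = 12+13 = 25; c2=13
x=10: not odd, acc = 25-10 = 15; c2=23
x=8: not odd, acc = 15-8 = 7; c2=31
x=12: not odd, acc = 7-12 = -5; c2=43
x=2: not odd, acc = (-5)-2 = -7; c2=45
acc-c2 = (-7)-45 = -52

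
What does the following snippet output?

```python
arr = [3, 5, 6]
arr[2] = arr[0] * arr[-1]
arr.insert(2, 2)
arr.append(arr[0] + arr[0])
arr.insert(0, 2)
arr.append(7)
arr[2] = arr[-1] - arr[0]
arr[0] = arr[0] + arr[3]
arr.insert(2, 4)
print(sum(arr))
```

arr[2] = arr[0]*arr[-1] = 3*6 = 18 → [3, 5, 18]
insert 2 at 2 → [3, 5, 2, 18]
append arr[0]+arr[0] = 3+3 = 6 → [3, 5, 2, 18, 6]
insert 2 at 0 → [2, 3, 5, 2, 18, 6]
append 7 → [2, 3, 5, 2, 18, 6, 7]
arr[2] = arr[-1]-arr[0] = 7-2 = 5 → [2, 3, 5, 2, 18, 6, 7]
arr[0] = arr[0]+arr[3] = 2+2 = 4 → [4, 3, 5, 2, 18, 6, 7]
insert 4 at 2 → [4, 3, 4, 5, 2, 18, 6, 7]
sum = 49

49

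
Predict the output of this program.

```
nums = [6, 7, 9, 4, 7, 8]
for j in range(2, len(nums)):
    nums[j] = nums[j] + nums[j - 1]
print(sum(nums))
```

111

j=2: nums[2] = 9+7 = 16 → [6, 7, 16, 4, 7, 8]
j=3: nums[3] = 4+16 = 20 → [6, 7, 16, 20, 7, 8]
j=4: nums[4] = 7+20 = 27 → [6, 7, 16, 20, 27, 8]
j=5: nums[5] = 8+27 = 35 → [6, 7, 16, 20, 27, 35]
sum = 111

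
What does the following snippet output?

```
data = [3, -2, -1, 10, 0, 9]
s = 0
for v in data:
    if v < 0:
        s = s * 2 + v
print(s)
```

v=3: not <0
v=-2: <0, s = 0*2+(-2) = -2
v=-1: <0, s = (-2)*2+(-1) = -5
v=10: not <0
v=0: not <0
v=9: not <0

-5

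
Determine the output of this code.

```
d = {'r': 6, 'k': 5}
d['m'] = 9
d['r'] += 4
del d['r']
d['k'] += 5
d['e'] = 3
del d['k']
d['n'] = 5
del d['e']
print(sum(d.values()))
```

d['m'] = 9 → {'r': 6, 'k': 5, 'm': 9}
d['r'] = 6+4 = 10 → {'r': 10, 'k': 5, 'm': 9}
del 'r' → {'k': 5, 'm': 9}
d['k'] = 5+5 = 10 → {'k': 10, 'm': 9}
d['e'] = 3 → {'k': 10, 'm': 9, 'e': 3}
del 'k' → {'m': 9, 'e': 3}
d['n'] = 5 → {'m': 9, 'e': 3, 'n': 5}
del 'e' → {'m': 9, 'n': 5}
sum of values = 14

14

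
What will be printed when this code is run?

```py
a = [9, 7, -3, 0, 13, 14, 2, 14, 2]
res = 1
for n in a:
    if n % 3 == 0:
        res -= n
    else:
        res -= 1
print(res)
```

n=9: %3==0, res = 1-9 = -8
n=7: not %3==0, res = (-8)-1 = -9
n=-3: %3==0, res = (-9)-(-3) = -6
n=0: %3==0, res = (-6)-0 = -6
n=13: not %3==0, res = (-6)-1 = -7
n=14: not %3==0, res = (-7)-1 = -8
n=2: not %3==0, res = (-8)-1 = -9
n=14: not %3==0, res = (-9)-1 = -10
n=2: not %3==0, res = (-10)-1 = -11

-11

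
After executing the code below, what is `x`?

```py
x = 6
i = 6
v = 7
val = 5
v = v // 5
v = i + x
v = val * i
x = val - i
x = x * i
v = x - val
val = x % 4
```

-6

v = 7//5 = 1
v = 6+6 = 12
v = 5*6 = 30
x = 5-6 = -1
x = (-1)*6 = -6
v = (-6)-5 = -11
val = (-6)%4 = 2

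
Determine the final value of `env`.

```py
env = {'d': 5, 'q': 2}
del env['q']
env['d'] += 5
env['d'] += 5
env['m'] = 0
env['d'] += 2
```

{'d': 17, 'm': 0}

del 'q' → {'d': 5}
env['d'] = 5+5 = 10 → {'d': 10}
env['d'] = 10+5 = 15 → {'d': 15}
env['m'] = 0 → {'d': 15, 'm': 0}
env['d'] = 15+2 = 17 → {'d': 17, 'm': 0}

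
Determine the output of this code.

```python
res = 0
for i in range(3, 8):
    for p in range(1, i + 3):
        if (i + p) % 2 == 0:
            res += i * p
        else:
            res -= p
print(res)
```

387

i=3,p=1: even sum, res = 0+3 = 3
i=3,p=2: odd sum, res = 3-2 = 1
i=3,p=3: even sum, res = 1+9 = 10
i=3,p=4: odd sum, res = 10-4 = 6
i=3,p=5: even sum, res = 6+15 = 21
i=4,p=1: odd sum, res = 21-1 = 20
i=4,p=2: even sum, res = 20+8 = 28
i=4,p=3: odd sum, res = 28-3 = 25
i=4,p=4: even sum, res = 25+16 = 41
i=4,p=5: odd sum, res = 41-5 = 36
i=4,p=6: even sum, res = 36+24 = 60
i=5,p=1: even sum, res = 60+5 = 65
i=5,p=2: odd sum, res = 65-2 = 63
i=5,p=3: even sum, res = 63+15 = 78
i=5,p=4: odd sum, res = 78-4 = 74
i=5,p=5: even sum, res = 74+25 = 99
i=5,p=6: odd sum, res = 99-6 = 93
i=5,p=7: even sum, res = 93+35 = 128
i=6,p=1: odd sum, res = 128-1 = 127
i=6,p=2: even sum, res = 127+12 = 139
i=6,p=3: odd sum, res = 139-3 = 136
i=6,p=4: even sum, res = 136+24 = 160
i=6,p=5: odd sum, res = 160-5 = 155
i=6,p=6: even sum, res = 155+36 = 191
i=6,p=7: odd sum, res = 191-7 = 184
i=6,p=8: even sum, res = 184+48 = 232
i=7,p=1: even sum, res = 232+7 = 239
i=7,p=2: odd sum, res = 239-2 = 237
i=7,p=3: even sum, res = 237+21 = 258
i=7,p=4: odd sum, res = 258-4 = 254
i=7,p=5: even sum, res = 254+35 = 289
i=7,p=6: odd sum, res = 289-6 = 283
i=7,p=7: even sum, res = 283+49 = 332
i=7,p=8: odd sum, res = 332-8 = 324
i=7,p=9: even sum, res = 324+63 = 387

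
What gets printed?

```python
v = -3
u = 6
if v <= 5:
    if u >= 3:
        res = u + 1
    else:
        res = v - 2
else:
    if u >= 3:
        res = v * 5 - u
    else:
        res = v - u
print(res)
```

v=-3, u=6
v <= 5 is True; u >= 3 is True
→ res = u + 1 = 7

7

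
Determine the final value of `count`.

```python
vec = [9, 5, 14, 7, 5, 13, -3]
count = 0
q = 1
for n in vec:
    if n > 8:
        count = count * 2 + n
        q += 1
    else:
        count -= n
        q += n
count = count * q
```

n=9: >8, count = 0*2+9 = 9; q=2
n=5: not >8, count = 9-5 = 4; q=7
n=14: >8, count = 4*2+14 = 22; q=8
n=7: not >8, count = 22-7 = 15; q=15
n=5: not >8, count = 15-5 = 10; q=20
n=13: >8, count = 10*2+13 = 33; q=21
n=-3: not >8, count = 33-(-3) = 36; q=18
count*q = 36*18 = 648

648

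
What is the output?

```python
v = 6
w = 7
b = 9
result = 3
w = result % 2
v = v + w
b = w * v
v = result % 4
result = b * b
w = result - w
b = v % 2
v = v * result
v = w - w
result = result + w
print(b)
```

w = 3%2 = 1
v = 6+1 = 7
b = 1*7 = 7
v = 3%4 = 3
result = 7*7 = 49
w = 49-1 = 48
b = 3%2 = 1
v = 3*49 = 147
v = 48-48 = 0
result = 49+48 = 97

1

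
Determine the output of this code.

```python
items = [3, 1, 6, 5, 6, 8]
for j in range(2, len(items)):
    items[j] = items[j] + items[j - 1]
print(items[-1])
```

j=2: items[2] = 6+1 = 7 → [3, 1, 7, 5, 6, 8]
j=3: items[3] = 5+7 = 12 → [3, 1, 7, 12, 6, 8]
j=4: items[4] = 6+12 = 18 → [3, 1, 7, 12, 18, 8]
j=5: items[5] = 8+18 = 26 → [3, 1, 7, 12, 18, 26]

26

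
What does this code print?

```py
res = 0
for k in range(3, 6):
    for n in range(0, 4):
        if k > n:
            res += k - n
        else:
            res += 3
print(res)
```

33

k=3,n=0: 3>0, res = 0+3 = 3
k=3,n=1: 3>1, res = 3+2 = 5
k=3,n=2: 3>2, res = 5+1 = 6
k=3,n=3: not 3>3, res = 6+3 = 9
k=4,n=0: 4>0, res = 9+4 = 13
k=4,n=1: 4>1, res = 13+3 = 16
k=4,n=2: 4>2, res = 16+2 = 18
k=4,n=3: 4>3, res = 18+1 = 19
k=5,n=0: 5>0, res = 19+5 = 24
k=5,n=1: 5>1, res = 24+4 = 28
k=5,n=2: 5>2, res = 28+3 = 31
k=5,n=3: 5>3, res = 31+2 = 33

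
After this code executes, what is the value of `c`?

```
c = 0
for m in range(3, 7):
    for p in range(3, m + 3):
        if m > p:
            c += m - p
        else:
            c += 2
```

34

m=3,p=3: not 3>3, c = 0+2 = 2
m=3,p=4: not 3>4, c = 2+2 = 4
m=3,p=5: not 3>5, c = 4+2 = 6
m=4,p=3: 4>3, c = 6+1 = 7
m=4,p=4: not 4>4, c = 7+2 = 9
m=4,p=5: not 4>5, c = 9+2 = 11
m=4,p=6: not 4>6, c = 11+2 = 13
m=5,p=3: 5>3, c = 13+2 = 15
m=5,p=4: 5>4, c = 15+1 = 16
m=5,p=5: not 5>5, c = 16+2 = 18
m=5,p=6: not 5>6, c = 18+2 = 20
m=5,p=7: not 5>7, c = 20+2 = 22
m=6,p=3: 6>3, c = 22+3 = 25
m=6,p=4: 6>4, c = 25+2 = 27
m=6,p=5: 6>5, c = 27+1 = 28
m=6,p=6: not 6>6, c = 28+2 = 30
m=6,p=7: not 6>7, c = 30+2 = 32
m=6,p=8: not 6>8, c = 32+2 = 34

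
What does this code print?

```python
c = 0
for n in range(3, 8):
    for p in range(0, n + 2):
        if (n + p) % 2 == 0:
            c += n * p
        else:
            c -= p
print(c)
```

202

n=3,p=0: odd sum, c = 0-0 = 0
n=3,p=1: even sum, c = 0+3 = 3
n=3,p=2: odd sum, c = 3-2 = 1
n=3,p=3: even sum, c = 1+9 = 10
n=3,p=4: odd sum, c = 10-4 = 6
n=4,p=0: even sum, c = 6+0 = 6
n=4,p=1: odd sum, c = 6-1 = 5
n=4,p=2: even sum, c = 5+8 = 13
n=4,p=3: odd sum, c = 13-3 = 10
n=4,p=4: even sum, c = 10+16 = 26
n=4,p=5: odd sum, c = 26-5 = 21
n=5,p=0: odd sum, c = 21-0 = 21
n=5,p=1: even sum, c = 21+5 = 26
n=5,p=2: odd sum, c = 26-2 = 24
n=5,p=3: even sum, c = 24+15 = 39
n=5,p=4: odd sum, c = 39-4 = 35
n=5,p=5: even sum, c = 35+25 = 60
n=5,p=6: odd sum, c = 60-6 = 54
n=6,p=0: even sum, c = 54+0 = 54
n=6,p=1: odd sum, c = 54-1 = 53
n=6,p=2: even sum, c = 53+12 = 65
n=6,p=3: odd sum, c = 65-3 = 62
n=6,p=4: even sum, c = 62+24 = 86
n=6,p=5: odd sum, c = 86-5 = 81
n=6,p=6: even sum, c = 81+36 = 117
n=6,p=7: odd sum, c = 117-7 = 110
n=7,p=0: odd sum, c = 110-0 = 110
n=7,p=1: even sum, c = 110+7 = 117
n=7,p=2: odd sum, c = 117-2 = 115
n=7,p=3: even sum, c = 115+21 = 136
n=7,p=4: odd sum, c = 136-4 = 132
n=7,p=5: even sum, c = 132+35 = 167
n=7,p=6: odd sum, c = 167-6 = 161
n=7,p=7: even sum, c = 161+49 = 210
n=7,p=8: odd sum, c = 210-8 = 202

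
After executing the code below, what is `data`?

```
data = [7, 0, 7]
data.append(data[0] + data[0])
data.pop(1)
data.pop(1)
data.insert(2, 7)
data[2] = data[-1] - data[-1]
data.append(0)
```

[7, 14, 0, 0]

append data[0]+data[0] = 7+7 = 14 → [7, 0, 7, 14]
pop(1) removes 0 → [7, 7, 14]
pop(1) removes 7 → [7, 14]
insert 7 at 2 → [7, 14, 7]
data[2] = data[-1]-data[-1] = 7-7 = 0 → [7, 14, 0]
append 0 → [7, 14, 0, 0]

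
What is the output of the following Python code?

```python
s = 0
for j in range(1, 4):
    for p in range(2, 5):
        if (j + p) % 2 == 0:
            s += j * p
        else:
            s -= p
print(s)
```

9

j=1,p=2: odd sum, s = 0-2 = -2
j=1,p=3: even sum, s = (-2)+3 = 1
j=1,p=4: odd sum, s = 1-4 = -3
j=2,p=2: even sum, s = (-3)+4 = 1
j=2,p=3: odd sum, s = 1-3 = -2
j=2,p=4: even sum, s = (-2)+8 = 6
j=3,p=2: odd sum, s = 6-2 = 4
j=3,p=3: even sum, s = 4+9 = 13
j=3,p=4: odd sum, s = 13-4 = 9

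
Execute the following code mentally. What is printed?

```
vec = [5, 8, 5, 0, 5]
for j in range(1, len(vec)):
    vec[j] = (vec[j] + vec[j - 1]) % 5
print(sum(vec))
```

j=1: vec[1] = (8+5)%5 = 3 → [5, 3, 5, 0, 5]
j=2: vec[2] = (5+3)%5 = 3 → [5, 3, 3, 0, 5]
j=3: vec[3] = (0+3)%5 = 3 → [5, 3, 3, 3, 5]
j=4: vec[4] = (5+3)%5 = 3 → [5, 3, 3, 3, 3]
sum = 17

17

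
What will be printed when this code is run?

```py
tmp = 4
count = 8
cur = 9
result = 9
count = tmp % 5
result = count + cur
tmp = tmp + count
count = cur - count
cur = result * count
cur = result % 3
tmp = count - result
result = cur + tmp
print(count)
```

5

count = 4%5 = 4
result = 4+9 = 13
tmp = 4+4 = 8
count = 9-4 = 5
cur = 13*5 = 65
cur = 13%3 = 1
tmp = 5-13 = -8
result = 1+(-8) = -7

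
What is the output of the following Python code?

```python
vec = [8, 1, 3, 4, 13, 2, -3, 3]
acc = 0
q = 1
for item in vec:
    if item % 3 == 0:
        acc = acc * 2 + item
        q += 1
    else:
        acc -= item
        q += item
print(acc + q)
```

-107

item=8: not %3==0, acc = 0-8 = -8; q=9
item=1: not %3==0, acc = (-8)-1 = -9; q=10
item=3: %3==0, acc = (-9)*2+3 = -15; q=11
item=4: not %3==0, acc = (-15)-4 = -19; q=15
item=13: not %3==0, acc = (-19)-13 = -32; q=28
item=2: not %3==0, acc = (-32)-2 = -34; q=30
item=-3: %3==0, acc = (-34)*2+(-3) = -71; q=31
item=3: %3==0, acc = (-71)*2+3 = -139; q=32
acc+q = (-139)+32 = -107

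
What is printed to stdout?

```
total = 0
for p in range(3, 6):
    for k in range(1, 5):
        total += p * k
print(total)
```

120

p=3,k=1: total = 0+3 = 3
p=3,k=2: total = 3+6 = 9
p=3,k=3: total = 9+9 = 18
p=3,k=4: total = 18+12 = 30
p=4,k=1: total = 30+4 = 34
p=4,k=2: total = 34+8 = 42
p=4,k=3: total = 42+12 = 54
p=4,k=4: total = 54+16 = 70
p=5,k=1: total = 70+5 = 75
p=5,k=2: total = 75+10 = 85
p=5,k=3: total = 85+15 = 100
p=5,k=4: total = 100+20 = 120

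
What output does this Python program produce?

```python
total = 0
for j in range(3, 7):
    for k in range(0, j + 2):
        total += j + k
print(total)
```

196

j=3,k=0: total = 0+3 = 3
j=3,k=1: total = 3+4 = 7
j=3,k=2: total = 7+5 = 12
j=3,k=3: total = 12+6 = 18
j=3,k=4: total = 18+7 = 25
j=4,k=0: total = 25+4 = 29
j=4,k=1: total = 29+5 = 34
j=4,k=2: total = 34+6 = 40
j=4,k=3: total = 40+7 = 47
j=4,k=4: total = 47+8 = 55
j=4,k=5: total = 55+9 = 64
j=5,k=0: total = 64+5 = 69
j=5,k=1: total = 69+6 = 75
j=5,k=2: total = 75+7 = 82
j=5,k=3: total = 82+8 = 90
j=5,k=4: total = 90+9 = 99
j=5,k=5: total = 99+10 = 109
j=5,k=6: total = 109+11 = 120
j=6,k=0: total = 120+6 = 126
j=6,k=1: total = 126+7 = 133
j=6,k=2: total = 133+8 = 141
j=6,k=3: total = 141+9 = 150
j=6,k=4: total = 150+10 = 160
j=6,k=5: total = 160+11 = 171
j=6,k=6: total = 171+12 = 183
j=6,k=7: total = 183+13 = 196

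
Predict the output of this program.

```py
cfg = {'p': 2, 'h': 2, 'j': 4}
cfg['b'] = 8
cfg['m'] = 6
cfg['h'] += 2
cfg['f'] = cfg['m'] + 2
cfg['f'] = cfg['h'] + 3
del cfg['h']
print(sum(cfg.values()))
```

cfg['b'] = 8 → {'p': 2, 'h': 2, 'j': 4, 'b': 8}
cfg['m'] = 6 → {'p': 2, 'h': 2, 'j': 4, 'b': 8, 'm': 6}
cfg['h'] = 2+2 = 4 → {'p': 2, 'h': 4, 'j': 4, 'b': 8, 'm': 6}
cfg['f'] = cfg['m']+2 = 8 → {'p': 2, 'h': 4, 'j': 4, 'b': 8, 'm': 6, 'f': 8}
cfg['f'] = cfg['h']+3 = 7 → {'p': 2, 'h': 4, 'j': 4, 'b': 8, 'm': 6, 'f': 7}
del 'h' → {'p': 2, 'j': 4, 'b': 8, 'm': 6, 'f': 7}
sum of values = 27

27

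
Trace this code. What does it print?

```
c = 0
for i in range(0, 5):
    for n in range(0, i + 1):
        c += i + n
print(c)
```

i=0,n=0: c = 0+0 = 0
i=1,n=0: c = 0+1 = 1
i=1,n=1: c = 1+2 = 3
i=2,n=0: c = 3+2 = 5
i=2,n=1: c = 5+3 = 8
i=2,n=2: c = 8+4 = 12
i=3,n=0: c = 12+3 = 15
i=3,n=1: c = 15+4 = 19
i=3,n=2: c = 19+5 = 24
i=3,n=3: c = 24+6 = 30
i=4,n=0: c = 30+4 = 34
i=4,n=1: c = 34+5 = 39
i=4,n=2: c = 39+6 = 45
i=4,n=3: c = 45+7 = 52
i=4,n=4: c = 52+8 = 60

60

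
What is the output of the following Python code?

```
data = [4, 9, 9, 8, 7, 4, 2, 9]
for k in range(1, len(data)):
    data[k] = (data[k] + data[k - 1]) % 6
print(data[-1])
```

4

k=1: data[1] = (9+4)%6 = 1 → [4, 1, 9, 8, 7, 4, 2, 9]
k=2: data[2] = (9+1)%6 = 4 → [4, 1, 4, 8, 7, 4, 2, 9]
k=3: data[3] = (8+4)%6 = 0 → [4, 1, 4, 0, 7, 4, 2, 9]
k=4: data[4] = (7+0)%6 = 1 → [4, 1, 4, 0, 1, 4, 2, 9]
k=5: data[5] = (4+1)%6 = 5 → [4, 1, 4, 0, 1, 5, 2, 9]
k=6: data[6] = (2+5)%6 = 1 → [4, 1, 4, 0, 1, 5, 1, 9]
k=7: data[7] = (9+1)%6 = 4 → [4, 1, 4, 0, 1, 5, 1, 4]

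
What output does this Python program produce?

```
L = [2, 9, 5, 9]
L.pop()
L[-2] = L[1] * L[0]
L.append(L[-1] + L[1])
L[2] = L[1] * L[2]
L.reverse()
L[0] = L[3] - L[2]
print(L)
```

pop() removes 9 → [2, 9, 5]
L[-2] = L[1]*L[0] = 9*2 = 18 → [2, 18, 5]
append L[-1]+L[1] = 5+18 = 23 → [2, 18, 5, 23]
L[2] = L[1]*L[2] = 18*5 = 90 → [2, 18, 90, 23]
reverse → [23, 90, 18, 2]
L[0] = L[3]-L[2] = 2-18 = -16 → [-16, 90, 18, 2]

[-16, 90, 18, 2]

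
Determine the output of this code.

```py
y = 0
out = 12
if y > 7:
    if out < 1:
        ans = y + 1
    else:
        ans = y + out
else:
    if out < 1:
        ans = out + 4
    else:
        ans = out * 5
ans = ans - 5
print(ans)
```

y=0, out=12
y > 7 is False; out < 1 is False
→ ans = out * 5 = 60
ans = 60-5 = 55

55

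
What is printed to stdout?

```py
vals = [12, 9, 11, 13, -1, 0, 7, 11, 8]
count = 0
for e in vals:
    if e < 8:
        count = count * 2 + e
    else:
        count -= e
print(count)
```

e=12: not <8, count = 0-12 = -12
e=9: not <8, count = (-12)-9 = -21
e=11: not <8, count = (-21)-11 = -32
e=13: not <8, count = (-32)-13 = -45
e=-1: <8, count = (-45)*2+(-1) = -91
e=0: <8, count = (-91)*2+0 = -182
e=7: <8, count = (-182)*2+7 = -357
e=11: not <8, count = (-357)-11 = -368
e=8: not <8, count = (-368)-8 = -376

-376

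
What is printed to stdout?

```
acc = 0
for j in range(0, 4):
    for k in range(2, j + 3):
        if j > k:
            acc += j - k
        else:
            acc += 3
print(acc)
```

28

j=0,k=2: not 0>2, acc = 0+3 = 3
j=1,k=2: not 1>2, acc = 3+3 = 6
j=1,k=3: not 1>3, acc = 6+3 = 9
j=2,k=2: not 2>2, acc = 9+3 = 12
j=2,k=3: not 2>3, acc = 12+3 = 15
j=2,k=4: not 2>4, acc = 15+3 = 18
j=3,k=2: 3>2, acc = 18+1 = 19
j=3,k=3: not 3>3, acc = 19+3 = 22
j=3,k=4: not 3>4, acc = 22+3 = 25
j=3,k=5: not 3>5, acc = 25+3 = 28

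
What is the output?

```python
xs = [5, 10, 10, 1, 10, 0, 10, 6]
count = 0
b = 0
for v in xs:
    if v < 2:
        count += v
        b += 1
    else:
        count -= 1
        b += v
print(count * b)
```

v=5: not <2, count = 0-1 = -1; b=5
v=10: not <2, count = (-1)-1 = -2; b=15
v=10: not <2, count = (-2)-1 = -3; b=25
v=1: <2, count = (-3)+1 = -2; b=26
v=10: not <2, count = (-2)-1 = -3; b=36
v=0: <2, count = (-3)+0 = -3; b=37
v=10: not <2, count = (-3)-1 = -4; b=47
v=6: not <2, count = (-4)-1 = -5; b=53
count*b = (-5)*53 = -265

-265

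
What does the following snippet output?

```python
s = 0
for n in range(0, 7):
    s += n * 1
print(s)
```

n=0: s = 0+0*1 = 0
n=1: s = 0+1*1 = 1
n=2: s = 1+2*1 = 3
n=3: s = 3+3*1 = 6
n=4: s = 6+4*1 = 10
n=5: s = 10+5*1 = 15
n=6: s = 15+6*1 = 21

21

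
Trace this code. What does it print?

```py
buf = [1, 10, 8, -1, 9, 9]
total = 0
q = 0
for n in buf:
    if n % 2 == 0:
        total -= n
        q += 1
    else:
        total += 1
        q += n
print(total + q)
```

n=1: not even, total = 0+1 = 1; q=1
n=10: even, total = 1-10 = -9; q=2
n=8: even, total = (-9)-8 = -17; q=3
n=-1: not even, total = (-17)+1 = -16; q=2
n=9: not even, total = (-16)+1 = -15; q=11
n=9: not even, total = (-15)+1 = -14; q=20
total+q = (-14)+20 = 6

6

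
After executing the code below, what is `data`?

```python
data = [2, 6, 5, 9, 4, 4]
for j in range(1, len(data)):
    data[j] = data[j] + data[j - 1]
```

j=1: data[1] = 6+2 = 8 → [2, 8, 5, 9, 4, 4]
j=2: data[2] = 5+8 = 13 → [2, 8, 13, 9, 4, 4]
j=3: data[3] = 9+13 = 22 → [2, 8, 13, 22, 4, 4]
j=4: data[4] = 4+22 = 26 → [2, 8, 13, 22, 26, 4]
j=5: data[5] = 4+26 = 30 → [2, 8, 13, 22, 26, 30]

[2, 8, 13, 22, 26, 30]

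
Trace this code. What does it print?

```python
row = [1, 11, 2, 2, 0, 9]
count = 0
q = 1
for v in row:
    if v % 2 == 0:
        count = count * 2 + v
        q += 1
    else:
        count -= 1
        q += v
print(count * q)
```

v=1: not even, count = 0-1 = -1; q=2
v=11: not even, count = (-1)-1 = -2; q=13
v=2: even, count = (-2)*2+2 = -2; q=14
v=2: even, count = (-2)*2+2 = -2; q=15
v=0: even, count = (-2)*2+0 = -4; q=16
v=9: not even, count = (-4)-1 = -5; q=25
count*q = (-5)*25 = -125

-125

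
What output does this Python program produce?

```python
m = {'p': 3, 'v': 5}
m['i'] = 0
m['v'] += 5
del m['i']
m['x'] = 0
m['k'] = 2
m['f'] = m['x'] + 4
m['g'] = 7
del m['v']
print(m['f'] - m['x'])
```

4

m['i'] = 0 → {'p': 3, 'v': 5, 'i': 0}
m['v'] = 5+5 = 10 → {'p': 3, 'v': 10, 'i': 0}
del 'i' → {'p': 3, 'v': 10}
m['x'] = 0 → {'p': 3, 'v': 10, 'x': 0}
m['k'] = 2 → {'p': 3, 'v': 10, 'x': 0, 'k': 2}
m['f'] = m['x']+4 = 4 → {'p': 3, 'v': 10, 'x': 0, 'k': 2, 'f': 4}
m['g'] = 7 → {'p': 3, 'v': 10, 'x': 0, 'k': 2, 'f': 4, 'g': 7}
del 'v' → {'p': 3, 'x': 0, 'k': 2, 'f': 4, 'g': 7}
m['f']-m['x'] = 4-0 = 4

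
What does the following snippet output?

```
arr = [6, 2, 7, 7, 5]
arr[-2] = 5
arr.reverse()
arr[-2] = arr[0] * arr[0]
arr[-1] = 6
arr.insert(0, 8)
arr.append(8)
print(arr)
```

[8, 5, 5, 7, 25, 6, 8]

arr[-2] = 5 → [6, 2, 7, 5, 5]
reverse → [5, 5, 7, 2, 6]
arr[-2] = arr[0]*arr[0] = 5*5 = 25 → [5, 5, 7, 25, 6]
arr[-1] = 6 → [5, 5, 7, 25, 6]
insert 8 at 0 → [8, 5, 5, 7, 25, 6]
append 8 → [8, 5, 5, 7, 25, 6, 8]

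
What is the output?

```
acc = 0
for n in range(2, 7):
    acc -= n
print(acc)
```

n=2: acc = 0-2 = -2
n=3: acc = (-2)-3 = -5
n=4: acc = (-5)-4 = -9
n=5: acc = (-9)-5 = -14
n=6: acc = (-14)-6 = -20

-20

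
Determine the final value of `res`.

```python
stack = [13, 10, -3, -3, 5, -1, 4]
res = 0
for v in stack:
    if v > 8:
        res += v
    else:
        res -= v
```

21

v=13: >8, res = 0+13 = 13
v=10: >8, res = 13+10 = 23
v=-3: not >8, res = 23-(-3) = 26
v=-3: not >8, res = 26-(-3) = 29
v=5: not >8, res = 29-5 = 24
v=-1: not >8, res = 24-(-1) = 25
v=4: not >8, res = 25-4 = 21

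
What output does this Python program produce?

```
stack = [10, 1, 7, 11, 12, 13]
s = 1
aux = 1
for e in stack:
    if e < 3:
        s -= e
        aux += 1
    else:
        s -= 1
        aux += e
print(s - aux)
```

e=10: not <3, s = 1-1 = 0; aux=11
e=1: <3, s = 0-1 = -1; aux=12
e=7: not <3, s = (-1)-1 = -2; aux=19
e=11: not <3, s = (-2)-1 = -3; aux=30
e=12: not <3, s = (-3)-1 = -4; aux=42
e=13: not <3, s = (-4)-1 = -5; aux=55
s-aux = (-5)-55 = -60

-60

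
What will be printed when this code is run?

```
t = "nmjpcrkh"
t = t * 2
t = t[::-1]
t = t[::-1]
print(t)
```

nmjpcrkhnmjpcrkh

repeat ×2 → 'nmjpcrkhnmjpcrkh'
reverse → 'hkrcpjmnhkrcpjmn'
reverse → 'nmjpcrkhnmjpcrkh'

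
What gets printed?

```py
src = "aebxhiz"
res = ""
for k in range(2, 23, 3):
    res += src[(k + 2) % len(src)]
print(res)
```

k=2: add src[4]='h' → 'h'
k=5: add src[0]='a' → 'ha'
k=8: add src[3]='x' → 'hax'
k=11: add src[6]='z' → 'haxz'
k=14: add src[2]='b' → 'haxzb'
k=17: add src[5]='i' → 'haxzbi'
k=20: add src[1]='e' → 'haxzbie'

haxzbie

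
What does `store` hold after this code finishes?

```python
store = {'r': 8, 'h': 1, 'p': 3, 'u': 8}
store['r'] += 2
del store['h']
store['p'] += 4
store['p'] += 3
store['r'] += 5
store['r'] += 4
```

{'r': 19, 'p': 10, 'u': 8}

store['r'] = 8+2 = 10 → {'r': 10, 'h': 1, 'p': 3, 'u': 8}
del 'h' → {'r': 10, 'p': 3, 'u': 8}
store['p'] = 3+4 = 7 → {'r': 10, 'p': 7, 'u': 8}
store['p'] = 7+3 = 10 → {'r': 10, 'p': 10, 'u': 8}
store['r'] = 10+5 = 15 → {'r': 15, 'p': 10, 'u': 8}
store['r'] = 15+4 = 19 → {'r': 19, 'p': 10, 'u': 8}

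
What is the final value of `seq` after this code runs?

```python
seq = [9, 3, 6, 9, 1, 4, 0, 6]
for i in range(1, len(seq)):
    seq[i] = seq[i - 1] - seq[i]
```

[9, 6, 0, -9, -10, -14, -14, -20]

i=1: seq[1] = 9-3 = 6 → [9, 6, 6, 9, 1, 4, 0, 6]
i=2: seq[2] = 6-6 = 0 → [9, 6, 0, 9, 1, 4, 0, 6]
i=3: seq[3] = 0-9 = -9 → [9, 6, 0, -9, 1, 4, 0, 6]
i=4: seq[4] = (-9)-1 = -10 → [9, 6, 0, -9, -10, 4, 0, 6]
i=5: seq[5] = (-10)-4 = -14 → [9, 6, 0, -9, -10, -14, 0, 6]
i=6: seq[6] = (-14)-0 = -14 → [9, 6, 0, -9, -10, -14, -14, 6]
i=7: seq[7] = (-14)-6 = -20 → [9, 6, 0, -9, -10, -14, -14, -20]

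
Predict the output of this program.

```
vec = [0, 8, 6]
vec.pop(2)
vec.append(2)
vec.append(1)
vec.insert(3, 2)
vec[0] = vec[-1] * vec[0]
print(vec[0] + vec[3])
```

2

pop(2) removes 6 → [0, 8]
append 2 → [0, 8, 2]
append 1 → [0, 8, 2, 1]
insert 2 at 3 → [0, 8, 2, 2, 1]
vec[0] = vec[-1]*vec[0] = 1*0 = 0 → [0, 8, 2, 2, 1]
vec[0]+vec[3] = 0+2 = 2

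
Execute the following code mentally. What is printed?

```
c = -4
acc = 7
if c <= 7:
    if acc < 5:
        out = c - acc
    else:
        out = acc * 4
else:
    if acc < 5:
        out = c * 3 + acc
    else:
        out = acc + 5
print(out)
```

c=-4, acc=7
c <= 7 is True; acc < 5 is False
→ out = acc * 4 = 28

28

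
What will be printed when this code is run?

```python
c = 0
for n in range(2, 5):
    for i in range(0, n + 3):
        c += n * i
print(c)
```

n=2,i=0: c = 0+0 = 0
n=2,i=1: c = 0+2 = 2
n=2,i=2: c = 2+4 = 6
n=2,i=3: c = 6+6 = 12
n=2,i=4: c = 12+8 = 20
n=3,i=0: c = 20+0 = 20
n=3,i=1: c = 20+3 = 23
n=3,i=2: c = 23+6 = 29
n=3,i=3: c = 29+9 = 38
n=3,i=4: c = 38+12 = 50
n=3,i=5: c = 50+15 = 65
n=4,i=0: c = 65+0 = 65
n=4,i=1: c = 65+4 = 69
n=4,i=2: c = 69+8 = 77
n=4,i=3: c = 77+12 = 89
n=4,i=4: c = 89+16 = 105
n=4,i=5: c = 105+20 = 125
n=4,i=6: c = 125+24 = 149

149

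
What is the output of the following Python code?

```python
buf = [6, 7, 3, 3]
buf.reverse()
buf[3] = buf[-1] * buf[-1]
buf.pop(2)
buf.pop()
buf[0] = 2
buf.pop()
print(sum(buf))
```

reverse → [3, 3, 7, 6]
buf[3] = buf[-1]*buf[-1] = 6*6 = 36 → [3, 3, 7, 36]
pop(2) removes 7 → [3, 3, 36]
pop() removes 36 → [3, 3]
buf[0] = 2 → [2, 3]
pop() removes 3 → [2]
sum = 2

2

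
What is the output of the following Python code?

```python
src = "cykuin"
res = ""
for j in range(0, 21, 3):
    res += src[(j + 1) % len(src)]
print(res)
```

yiyiyiy

j=0: add src[1]='y' → 'y'
j=3: add src[4]='i' → 'yi'
j=6: add src[1]='y' → 'yiy'
j=9: add src[4]='i' → 'yiyi'
j=12: add src[1]='y' → 'yiyiy'
j=15: add src[4]='i' → 'yiyiyi'
j=18: add src[1]='y' → 'yiyiyiy'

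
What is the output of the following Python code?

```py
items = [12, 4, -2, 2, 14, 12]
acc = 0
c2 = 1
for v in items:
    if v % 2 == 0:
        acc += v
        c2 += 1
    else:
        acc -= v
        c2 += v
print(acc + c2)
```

49

v=12: even, acc = 0+12 = 12; c2=2
v=4: even, acc = 12+4 = 16; c2=3
v=-2: even, acc = 16+(-2) = 14; c2=4
v=2: even, acc = 14+2 = 16; c2=5
v=14: even, acc = 16+14 = 30; c2=6
v=12: even, acc = 30+12 = 42; c2=7
acc+c2 = 42+7 = 49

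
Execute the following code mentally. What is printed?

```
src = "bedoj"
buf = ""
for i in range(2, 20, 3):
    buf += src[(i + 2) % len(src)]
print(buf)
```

jdboej

i=2: add src[4]='j' → 'j'
i=5: add src[2]='d' → 'jd'
i=8: add src[0]='b' → 'jdb'
i=11: add src[3]='o' → 'jdbo'
i=14: add src[1]='e' → 'jdboe'
i=17: add src[4]='j' → 'jdboej'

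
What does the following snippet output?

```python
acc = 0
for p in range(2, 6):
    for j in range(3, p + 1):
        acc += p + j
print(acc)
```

p=3,j=3: acc = 0+6 = 6
p=4,j=3: acc = 6+7 = 13
p=4,j=4: acc = 13+8 = 21
p=5,j=3: acc = 21+8 = 29
p=5,j=4: acc = 29+9 = 38
p=5,j=5: acc = 38+10 = 48

48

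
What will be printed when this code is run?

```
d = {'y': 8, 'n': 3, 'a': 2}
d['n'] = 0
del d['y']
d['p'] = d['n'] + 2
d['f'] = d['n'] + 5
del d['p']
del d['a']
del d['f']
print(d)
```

d['n'] = 0 → {'y': 8, 'n': 0, 'a': 2}
del 'y' → {'n': 0, 'a': 2}
d['p'] = d['n']+2 = 2 → {'n': 0, 'a': 2, 'p': 2}
d['f'] = d['n']+5 = 5 → {'n': 0, 'a': 2, 'p': 2, 'f': 5}
del 'p' → {'n': 0, 'a': 2, 'f': 5}
del 'a' → {'n': 0, 'f': 5}
del 'f' → {'n': 0}

{'n': 0}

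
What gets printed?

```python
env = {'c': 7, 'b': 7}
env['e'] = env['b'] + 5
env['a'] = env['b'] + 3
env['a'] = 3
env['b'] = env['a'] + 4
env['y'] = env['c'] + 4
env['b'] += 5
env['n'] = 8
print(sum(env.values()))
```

env['e'] = env['b']+5 = 12 → {'c': 7, 'b': 7, 'e': 12}
env['a'] = env['b']+3 = 10 → {'c': 7, 'b': 7, 'e': 12, 'a': 10}
env['a'] = 3 → {'c': 7, 'b': 7, 'e': 12, 'a': 3}
env['b'] = env['a']+4 = 7 → {'c': 7, 'b': 7, 'e': 12, 'a': 3}
env['y'] = env['c']+4 = 11 → {'c': 7, 'b': 7, 'e': 12, 'a': 3, 'y': 11}
env['b'] = 7+5 = 12 → {'c': 7, 'b': 12, 'e': 12, 'a': 3, 'y': 11}
env['n'] = 8 → {'c': 7, 'b': 12, 'e': 12, 'a': 3, 'y': 11, 'n': 8}
sum of values = 53

53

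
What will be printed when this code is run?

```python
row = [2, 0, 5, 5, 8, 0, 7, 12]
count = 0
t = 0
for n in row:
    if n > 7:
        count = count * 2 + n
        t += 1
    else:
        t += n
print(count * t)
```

n=2: not >7; t=2
n=0: not >7; t=2
n=5: not >7; t=7
n=5: not >7; t=12
n=8: >7, count = 0*2+8 = 8; t=13
n=0: not >7; t=13
n=7: not >7; t=20
n=12: >7, count = 8*2+12 = 28; t=21
count*t = 28*21 = 588

588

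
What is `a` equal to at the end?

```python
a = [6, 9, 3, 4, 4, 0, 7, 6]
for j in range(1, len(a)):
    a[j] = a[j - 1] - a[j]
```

[6, -3, -6, -10, -14, -14, -21, -27]

j=1: a[1] = 6-9 = -3 → [6, -3, 3, 4, 4, 0, 7, 6]
j=2: a[2] = (-3)-3 = -6 → [6, -3, -6, 4, 4, 0, 7, 6]
j=3: a[3] = (-6)-4 = -10 → [6, -3, -6, -10, 4, 0, 7, 6]
j=4: a[4] = (-10)-4 = -14 → [6, -3, -6, -10, -14, 0, 7, 6]
j=5: a[5] = (-14)-0 = -14 → [6, -3, -6, -10, -14, -14, 7, 6]
j=6: a[6] = (-14)-7 = -21 → [6, -3, -6, -10, -14, -14, -21, 6]
j=7: a[7] = (-21)-6 = -27 → [6, -3, -6, -10, -14, -14, -21, -27]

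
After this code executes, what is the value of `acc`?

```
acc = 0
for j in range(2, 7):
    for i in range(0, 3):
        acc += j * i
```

60

j=2,i=0: acc = 0+0 = 0
j=2,i=1: acc = 0+2 = 2
j=2,i=2: acc = 2+4 = 6
j=3,i=0: acc = 6+0 = 6
j=3,i=1: acc = 6+3 = 9
j=3,i=2: acc = 9+6 = 15
j=4,i=0: acc = 15+0 = 15
j=4,i=1: acc = 15+4 = 19
j=4,i=2: acc = 19+8 = 27
j=5,i=0: acc = 27+0 = 27
j=5,i=1: acc = 27+5 = 32
j=5,i=2: acc = 32+10 = 42
j=6,i=0: acc = 42+0 = 42
j=6,i=1: acc = 42+6 = 48
j=6,i=2: acc = 48+12 = 60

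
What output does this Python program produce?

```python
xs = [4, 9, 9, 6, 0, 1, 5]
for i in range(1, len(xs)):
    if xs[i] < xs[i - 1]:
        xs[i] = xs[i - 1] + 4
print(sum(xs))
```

98

i=1: 9>=4, unchanged → [4, 9, 9, 6, 0, 1, 5]
i=2: 9>=9, unchanged → [4, 9, 9, 6, 0, 1, 5]
i=3: 6<9, xs[3] = 9+4 = 13 → [4, 9, 9, 13, 0, 1, 5]
i=4: 0<13, xs[4] = 13+4 = 17 → [4, 9, 9, 13, 17, 1, 5]
i=5: 1<17, xs[5] = 17+4 = 21 → [4, 9, 9, 13, 17, 21, 5]
i=6: 5<21, xs[6] = 21+4 = 25 → [4, 9, 9, 13, 17, 21, 25]
sum = 98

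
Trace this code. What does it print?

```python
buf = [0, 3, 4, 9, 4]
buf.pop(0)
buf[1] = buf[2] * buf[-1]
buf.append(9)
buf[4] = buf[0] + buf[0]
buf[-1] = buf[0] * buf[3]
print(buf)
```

pop(0) removes 0 → [3, 4, 9, 4]
buf[1] = buf[2]*buf[-1] = 9*4 = 36 → [3, 36, 9, 4]
append 9 → [3, 36, 9, 4, 9]
buf[4] = buf[0]+buf[0] = 3+3 = 6 → [3, 36, 9, 4, 6]
buf[-1] = buf[0]*buf[3] = 3*4 = 12 → [3, 36, 9, 4, 12]

[3, 36, 9, 4, 12]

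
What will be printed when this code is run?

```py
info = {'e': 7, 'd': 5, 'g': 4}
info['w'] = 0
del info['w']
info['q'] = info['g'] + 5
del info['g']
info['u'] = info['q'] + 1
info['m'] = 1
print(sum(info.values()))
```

info['w'] = 0 → {'e': 7, 'd': 5, 'g': 4, 'w': 0}
del 'w' → {'e': 7, 'd': 5, 'g': 4}
info['q'] = info['g']+5 = 9 → {'e': 7, 'd': 5, 'g': 4, 'q': 9}
del 'g' → {'e': 7, 'd': 5, 'q': 9}
info['u'] = info['q']+1 = 10 → {'e': 7, 'd': 5, 'q': 9, 'u': 10}
info['m'] = 1 → {'e': 7, 'd': 5, 'q': 9, 'u': 10, 'm': 1}
sum of values = 32

32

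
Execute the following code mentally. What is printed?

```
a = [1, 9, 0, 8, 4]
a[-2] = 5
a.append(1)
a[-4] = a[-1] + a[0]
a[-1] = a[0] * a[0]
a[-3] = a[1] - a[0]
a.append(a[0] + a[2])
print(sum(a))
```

a[-2] = 5 → [1, 9, 0, 5, 4]
append 1 → [1, 9, 0, 5, 4, 1]
a[-4] = a[-1]+a[0] = 1+1 = 2 → [1, 9, 2, 5, 4, 1]
a[-1] = a[0]*a[0] = 1*1 = 1 → [1, 9, 2, 5, 4, 1]
a[-3] = a[1]-a[0] = 9-1 = 8 → [1, 9, 2, 8, 4, 1]
append a[0]+a[2] = 1+2 = 3 → [1, 9, 2, 8, 4, 1, 3]
sum = 28

28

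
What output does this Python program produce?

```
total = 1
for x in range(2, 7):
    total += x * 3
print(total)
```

x=2: total = 1+2*3 = 7
x=3: total = 7+3*3 = 16
x=4: total = 16+4*3 = 28
x=5: total = 28+5*3 = 43
x=6: total = 43+6*3 = 61

61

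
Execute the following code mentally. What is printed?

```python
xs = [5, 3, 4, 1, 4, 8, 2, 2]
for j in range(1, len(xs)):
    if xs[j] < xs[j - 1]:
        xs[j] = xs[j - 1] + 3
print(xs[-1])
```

26

j=1: 3<5, xs[1] = 5+3 = 8 → [5, 8, 4, 1, 4, 8, 2, 2]
j=2: 4<8, xs[2] = 8+3 = 11 → [5, 8, 11, 1, 4, 8, 2, 2]
j=3: 1<11, xs[3] = 11+3 = 14 → [5, 8, 11, 14, 4, 8, 2, 2]
j=4: 4<14, xs[4] = 14+3 = 17 → [5, 8, 11, 14, 17, 8, 2, 2]
j=5: 8<17, xs[5] = 17+3 = 20 → [5, 8, 11, 14, 17, 20, 2, 2]
j=6: 2<20, xs[6] = 20+3 = 23 → [5, 8, 11, 14, 17, 20, 23, 2]
j=7: 2<23, xs[7] = 23+3 = 26 → [5, 8, 11, 14, 17, 20, 23, 26]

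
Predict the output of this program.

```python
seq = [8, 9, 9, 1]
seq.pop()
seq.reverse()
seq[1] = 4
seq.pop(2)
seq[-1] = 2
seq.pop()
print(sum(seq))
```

pop() removes 1 → [8, 9, 9]
reverse → [9, 9, 8]
seq[1] = 4 → [9, 4, 8]
pop(2) removes 8 → [9, 4]
seq[-1] = 2 → [9, 2]
pop() removes 2 → [9]
sum = 9

9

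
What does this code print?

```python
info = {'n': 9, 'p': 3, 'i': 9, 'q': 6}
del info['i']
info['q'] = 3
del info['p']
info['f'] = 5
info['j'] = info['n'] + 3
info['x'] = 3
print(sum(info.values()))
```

32

del 'i' → {'n': 9, 'p': 3, 'q': 6}
info['q'] = 3 → {'n': 9, 'p': 3, 'q': 3}
del 'p' → {'n': 9, 'q': 3}
info['f'] = 5 → {'n': 9, 'q': 3, 'f': 5}
info['j'] = info['n']+3 = 12 → {'n': 9, 'q': 3, 'f': 5, 'j': 12}
info['x'] = 3 → {'n': 9, 'q': 3, 'f': 5, 'j': 12, 'x': 3}
sum of values = 32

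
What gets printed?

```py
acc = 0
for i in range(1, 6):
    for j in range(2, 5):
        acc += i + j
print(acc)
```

90

i=1,j=2: acc = 0+3 = 3
i=1,j=3: acc = 3+4 = 7
i=1,j=4: acc = 7+5 = 12
i=2,j=2: acc = 12+4 = 16
i=2,j=3: acc = 16+5 = 21
i=2,j=4: acc = 21+6 = 27
i=3,j=2: acc = 27+5 = 32
i=3,j=3: acc = 32+6 = 38
i=3,j=4: acc = 38+7 = 45
i=4,j=2: acc = 45+6 = 51
i=4,j=3: acc = 51+7 = 58
i=4,j=4: acc = 58+8 = 66
i=5,j=2: acc = 66+7 = 73
i=5,j=3: acc = 73+8 = 81
i=5,j=4: acc = 81+9 = 90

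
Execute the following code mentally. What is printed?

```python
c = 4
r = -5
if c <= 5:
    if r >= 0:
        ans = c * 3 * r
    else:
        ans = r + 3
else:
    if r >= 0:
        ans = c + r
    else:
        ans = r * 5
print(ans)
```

-2

c=4, r=-5
c <= 5 is True; r >= 0 is False
→ ans = r + 3 = -2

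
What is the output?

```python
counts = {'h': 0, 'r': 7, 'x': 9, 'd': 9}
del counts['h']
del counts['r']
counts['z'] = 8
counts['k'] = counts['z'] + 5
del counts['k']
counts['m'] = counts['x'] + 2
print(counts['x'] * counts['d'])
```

81

del 'h' → {'r': 7, 'x': 9, 'd': 9}
del 'r' → {'x': 9, 'd': 9}
counts['z'] = 8 → {'x': 9, 'd': 9, 'z': 8}
counts['k'] = counts['z']+5 = 13 → {'x': 9, 'd': 9, 'z': 8, 'k': 13}
del 'k' → {'x': 9, 'd': 9, 'z': 8}
counts['m'] = counts['x']+2 = 11 → {'x': 9, 'd': 9, 'z': 8, 'm': 11}
counts['x']*counts['d'] = 9*9 = 81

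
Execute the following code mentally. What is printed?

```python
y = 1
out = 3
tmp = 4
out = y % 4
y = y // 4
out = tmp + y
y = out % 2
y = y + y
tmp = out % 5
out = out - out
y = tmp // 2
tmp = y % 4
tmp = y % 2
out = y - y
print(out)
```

out = 1%4 = 1
y = 1//4 = 0
out = 4+0 = 4
y = 4%2 = 0
y = 0+0 = 0
tmp = 4%5 = 4
out = 4-4 = 0
y = 4//2 = 2
tmp = 2%4 = 2
tmp = 2%2 = 0
out = 2-2 = 0

0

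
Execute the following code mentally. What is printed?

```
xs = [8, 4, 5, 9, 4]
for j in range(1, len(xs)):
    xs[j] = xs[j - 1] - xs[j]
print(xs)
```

j=1: xs[1] = 8-4 = 4 → [8, 4, 5, 9, 4]
j=2: xs[2] = 4-5 = -1 → [8, 4, -1, 9, 4]
j=3: xs[3] = (-1)-9 = -10 → [8, 4, -1, -10, 4]
j=4: xs[4] = (-10)-4 = -14 → [8, 4, -1, -10, -14]

[8, 4, -1, -10, -14]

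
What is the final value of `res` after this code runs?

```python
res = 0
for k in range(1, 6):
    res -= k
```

-15

k=1: res = 0-1 = -1
k=2: res = (-1)-2 = -3
k=3: res = (-3)-3 = -6
k=4: res = (-6)-4 = -10
k=5: res = (-10)-5 = -15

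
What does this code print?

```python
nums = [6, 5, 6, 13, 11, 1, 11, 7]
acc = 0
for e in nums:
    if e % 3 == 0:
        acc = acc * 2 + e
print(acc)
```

18

e=6: %3==0, acc = 0*2+6 = 6
e=5: not %3==0
e=6: %3==0, acc = 6*2+6 = 18
e=13: not %3==0
e=11: not %3==0
e=1: not %3==0
e=11: not %3==0
e=7: not %3==0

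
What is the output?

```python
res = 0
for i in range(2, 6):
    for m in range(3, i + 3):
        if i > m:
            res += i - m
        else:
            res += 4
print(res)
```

48

i=2,m=3: not 2>3, res = 0+4 = 4
i=2,m=4: not 2>4, res = 4+4 = 8
i=3,m=3: not 3>3, res = 8+4 = 12
i=3,m=4: not 3>4, res = 12+4 = 16
i=3,m=5: not 3>5, res = 16+4 = 20
i=4,m=3: 4>3, res = 20+1 = 21
i=4,m=4: not 4>4, res = 21+4 = 25
i=4,m=5: not 4>5, res = 25+4 = 29
i=4,m=6: not 4>6, res = 29+4 = 33
i=5,m=3: 5>3, res = 33+2 = 35
i=5,m=4: 5>4, res = 35+1 = 36
i=5,m=5: not 5>5, res = 36+4 = 40
i=5,m=6: not 5>6, res = 40+4 = 44
i=5,m=7: not 5>7, res = 44+4 = 48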